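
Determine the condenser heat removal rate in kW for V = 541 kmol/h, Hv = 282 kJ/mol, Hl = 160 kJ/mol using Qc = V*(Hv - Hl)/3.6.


Qc = 541 * (282 - 160) / 3.6 = 541 * 122 / 3.6 = 18330

18330 kW


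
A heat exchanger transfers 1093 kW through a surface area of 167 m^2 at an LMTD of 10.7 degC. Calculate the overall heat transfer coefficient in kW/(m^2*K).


From Q = U*A*LMTD, U = Q / (A * LMTD)
U = 1093 / (167 * 10.7) = 1093 / 1786.9 = 0.6117

0.6117 kW/(m^2*K)


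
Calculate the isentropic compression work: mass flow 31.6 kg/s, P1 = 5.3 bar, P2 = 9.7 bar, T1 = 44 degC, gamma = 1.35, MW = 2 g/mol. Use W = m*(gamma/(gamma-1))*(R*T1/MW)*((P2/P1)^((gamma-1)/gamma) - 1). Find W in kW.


Isentropic work: W = m*(gamma/(gamma-1))*(R*T1/MW)*((P2/P1)^((gamma-1)/gamma) - 1)
T1 = 44 + 273.15 = 317.15 K
Pressure ratio = 9.7 / 5.3 = 1.83019
Exponent = (1.35 - 1)/1.35 = 0.259259
(P2/P1)^exp - 1 = 1.83019^0.259259 - 1 = 0.169646
W = 31.6 * 1.35 / 0.35 * 8.314 * 317.15 / 2 * 0.169646 = 27260

27260 kW


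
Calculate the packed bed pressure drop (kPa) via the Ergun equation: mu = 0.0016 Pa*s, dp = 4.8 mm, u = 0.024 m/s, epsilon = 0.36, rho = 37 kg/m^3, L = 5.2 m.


dp = 4.8 mm = 0.0048 m
Viscous term = 150*0.0016*0.024*(1-0.36)^2 / (0.0048^2*0.36^3) = 2194.79
Inertial term = 1.75*37*0.024^2*(1-0.36) / (0.0048*0.36^3) = 106.584
dP/L = 2194.79 + 106.584 = 2301.37 Pa/m
dP = 2301.37 * 5.2 / 1000 = 11.97 kPa

11.97 kPa


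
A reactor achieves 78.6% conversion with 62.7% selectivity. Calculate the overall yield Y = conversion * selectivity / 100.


Overall yield = conversion (%) * selectivity (%) / 100
Conversion = 78.6%, Selectivity = 62.7%
Y = 78.6 * 62.7 / 100
= 49.2822 %

49.2822 %


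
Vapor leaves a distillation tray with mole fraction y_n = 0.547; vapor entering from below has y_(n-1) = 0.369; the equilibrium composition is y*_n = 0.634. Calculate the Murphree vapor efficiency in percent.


Murphree vapor efficiency: EMV = (y_n - y_(n-1)) / (y*_n - y_(n-1)) * 100
EMV = (0.547 - 0.369) / (0.634 - 0.369) * 100 = 0.178 / 0.265 * 100 = 67.17

67.17 %


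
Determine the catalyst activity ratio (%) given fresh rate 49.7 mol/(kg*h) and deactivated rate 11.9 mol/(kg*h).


Activity (%) = (rate_used / rate_fresh) * 100
rate_used = 11.9, rate_fresh = 49.7
= (11.9 / 49.7) * 100
= 0.2394 * 100 = 23.94

23.94 %


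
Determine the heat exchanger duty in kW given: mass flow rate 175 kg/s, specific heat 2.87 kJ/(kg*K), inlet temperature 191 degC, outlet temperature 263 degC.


Q = m_dot * cp * delta_T
delta_T = 263 - 191 = 72 K
Q = 175 * 2.87 * 72
= 502.25 * 72
= 36162 kW

36162 kW


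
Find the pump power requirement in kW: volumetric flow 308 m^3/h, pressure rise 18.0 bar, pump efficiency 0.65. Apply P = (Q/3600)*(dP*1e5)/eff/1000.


Q = 308 / 3600 = 0.0855556 m^3/s
P = 0.0855556 * (18.0 * 1e5) / 0.65 / 1000 = 236.9

236.9 kW


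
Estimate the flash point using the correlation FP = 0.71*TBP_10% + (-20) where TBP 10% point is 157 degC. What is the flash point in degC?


FP = 0.71 * 157 + (-20) = 91.47

91.47 degC


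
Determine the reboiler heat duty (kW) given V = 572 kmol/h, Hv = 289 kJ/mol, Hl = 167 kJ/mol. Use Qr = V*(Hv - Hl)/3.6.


Qr = 572 * (289 - 167) / 3.6 = 572 * 122 / 3.6 = 19380

19380 kW


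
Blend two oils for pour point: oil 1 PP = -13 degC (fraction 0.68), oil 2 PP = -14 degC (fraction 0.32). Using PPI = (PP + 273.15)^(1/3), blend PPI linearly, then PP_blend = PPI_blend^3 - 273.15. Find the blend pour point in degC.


PPI_1 = (-13 + 273.15)^(1/3) = 6.383731
PPI_2 = (-14 + 273.15)^(1/3) = 6.375541
PPI_blend = 0.68 * 6.383731 + 0.32 * 6.375541 = 6.38111
PP_blend = 6.38111^3 - 273.15 = 259.8296 - 273.15 = -13.32

-13.32 degC


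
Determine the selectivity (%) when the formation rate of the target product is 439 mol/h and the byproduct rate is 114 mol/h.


Selectivity = desired / (desired + undesired) * 100
Total products = 439 + 114 = 553 mol/h
S = 439 / 553 * 100
= 0.7939 * 100
= 79.39 %

79.39 %


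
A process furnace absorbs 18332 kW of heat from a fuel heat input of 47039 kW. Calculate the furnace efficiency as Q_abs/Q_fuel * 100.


Furnace efficiency = Q_absorbed / Q_fuel * 100
= 18332 / 47039 * 100 = 38.97

38.97 %


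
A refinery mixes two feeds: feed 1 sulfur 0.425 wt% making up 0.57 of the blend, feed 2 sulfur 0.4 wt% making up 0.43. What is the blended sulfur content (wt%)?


Linear sulfur blending: S_blend = x1*S1 + x2*S2
Contribution 1: 0.57 * 0.425 = 0.24225 wt%
Contribution 2: 0.43 * 0.4 = 0.172 wt%
S_blend = 0.24225 + 0.172 = 0.41425

0.41425 wt%


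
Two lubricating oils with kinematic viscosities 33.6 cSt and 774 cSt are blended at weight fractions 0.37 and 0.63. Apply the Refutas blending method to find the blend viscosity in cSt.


Refutas method: VBN_i = 14.534*ln(ln(visc_i + 0.8)) + 10.975, blended linearly by mass fraction; since VBN is linear in VBI_i = ln(ln(visc_i + 0.8)) and the fractions sum to 1, blend VBI directly: visc = exp(exp(VBI_blend)) - 0.8
VBI_1 = ln(ln(33.6 + 0.8)) = 1.26358
VBI_2 = ln(ln(774 + 0.8)) = 1.89501
VBI_blend = 0.37 * 1.26358 + 0.63 * 1.89501 = 1.66138
visc_blend = exp(exp(1.66138)) - 0.8 = 193.0

193.0 cSt


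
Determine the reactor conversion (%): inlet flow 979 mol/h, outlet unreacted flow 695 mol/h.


X = (F_in - F_out) / F_in * 100
Moles reacted = 979 - 695 = 284
X = 284 / 979 * 100
= 0.2901 * 100
= 29.01 %

29.01 %


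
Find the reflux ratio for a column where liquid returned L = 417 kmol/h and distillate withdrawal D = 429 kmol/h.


Reflux ratio definition: R = L / D (liquid returned / distillate withdrawn)
L = 417 kmol/h, D = 429 kmol/h
R = 417 / 429 = 0.9720

0.9720


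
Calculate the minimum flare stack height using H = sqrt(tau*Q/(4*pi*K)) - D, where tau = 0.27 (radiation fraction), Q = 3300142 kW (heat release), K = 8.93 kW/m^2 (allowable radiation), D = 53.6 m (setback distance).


tau*Q/(4*pi*K) = 0.27 * 3300142 / (4 * pi * 8.93) = 7940.27
sqrt(7940.27) = 89.1082
H = 89.1082 - 53.6 = 35.51

35.51 m


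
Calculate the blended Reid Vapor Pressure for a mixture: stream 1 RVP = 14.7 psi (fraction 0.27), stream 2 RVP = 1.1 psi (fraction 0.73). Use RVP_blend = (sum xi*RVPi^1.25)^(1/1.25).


Chevron index: RVP_blend = (sum xi*RVPi^1.25)^(1/1.25)
RVP^1.25 terms: 0.27 * 14.7^1.25 + 0.73 * 1.1^1.25 = 8.59396
RVP_blend = 8.59396^(1/1.25) = 5.589

5.589 psi


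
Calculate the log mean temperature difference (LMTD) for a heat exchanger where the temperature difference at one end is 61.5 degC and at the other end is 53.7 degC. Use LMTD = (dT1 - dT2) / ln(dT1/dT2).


LMTD = (dT1 - dT2) / ln(dT1/dT2)
= (61.5 - 53.7) / ln(61.5 / 53.7) = 7.8 / 0.135624 = 57.51

57.51 degC


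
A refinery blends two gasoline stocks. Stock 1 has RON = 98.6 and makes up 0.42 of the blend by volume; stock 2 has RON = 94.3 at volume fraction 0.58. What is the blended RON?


Linear blending: RON_blend = sum(vi * RONi)
Contribution 1: 0.42 * 98.6 = 41.412
Contribution 2: 0.58 * 94.3 = 54.694
RON_blend = 41.412 + 54.694 = 96.106

96.106


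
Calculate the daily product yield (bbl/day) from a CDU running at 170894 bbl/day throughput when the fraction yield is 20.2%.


Crude throughput = 170894 bbl/day
Fraction yield = 20.2%
yield = throughput * fraction / 100
yield = 170894 * 20.2 / 100 = 34520.588

34520.588 bbl/day


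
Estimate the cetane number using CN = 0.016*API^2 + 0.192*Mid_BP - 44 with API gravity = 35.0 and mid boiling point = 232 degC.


CN = 0.016 * 35.0^2 + 0.192 * 232 - 44
CN = 19.6 + 44.544 - 44 = 20.144

20.144


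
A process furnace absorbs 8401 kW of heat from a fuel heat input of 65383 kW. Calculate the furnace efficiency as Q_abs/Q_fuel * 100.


Furnace efficiency = Q_absorbed / Q_fuel * 100
= 8401 / 65383 * 100 = 12.85

12.85 %


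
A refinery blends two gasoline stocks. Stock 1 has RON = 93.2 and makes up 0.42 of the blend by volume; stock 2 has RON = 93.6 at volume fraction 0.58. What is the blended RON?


Linear blending: RON_blend = sum(vi * RONi)
Contribution 1: 0.42 * 93.2 = 39.144
Contribution 2: 0.58 * 93.6 = 54.288
RON_blend = 39.144 + 54.288 = 93.432

93.432


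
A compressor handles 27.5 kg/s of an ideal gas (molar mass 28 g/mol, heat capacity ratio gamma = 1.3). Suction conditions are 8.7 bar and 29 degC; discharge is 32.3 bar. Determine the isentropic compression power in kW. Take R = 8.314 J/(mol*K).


Isentropic work: W = m*(gamma/(gamma-1))*(R*T1/MW)*((P2/P1)^((gamma-1)/gamma) - 1)
T1 = 29 + 273.15 = 302.15 K
Pressure ratio = 32.3 / 8.7 = 3.71264
Exponent = (1.3 - 1)/1.3 = 0.230769
(P2/P1)^exp - 1 = 3.71264^0.230769 - 1 = 0.353521
W = 27.5 * 1.3 / 0.3 * 8.314 * 302.15 / 28 * 0.353521 = 3780

3780 kW


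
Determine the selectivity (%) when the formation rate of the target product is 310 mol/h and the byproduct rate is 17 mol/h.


Selectivity = desired / (desired + undesired) * 100
Total products = 310 + 17 = 327 mol/h
S = 310 / 327 * 100
= 0.9480 * 100
= 94.80 %

94.80 %


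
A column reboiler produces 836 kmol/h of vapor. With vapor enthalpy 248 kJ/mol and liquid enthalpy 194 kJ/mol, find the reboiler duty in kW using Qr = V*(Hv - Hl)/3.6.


Qr = 836 * (248 - 194) / 3.6 = 836 * 54 / 3.6 = 12540

12540 kW


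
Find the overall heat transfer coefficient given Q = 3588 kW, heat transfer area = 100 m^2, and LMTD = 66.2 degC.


From Q = U*A*LMTD, U = Q / (A * LMTD)
U = 3588 / (100 * 66.2) = 3588 / 6620 = 0.5420

0.5420 kW/(m^2*K)


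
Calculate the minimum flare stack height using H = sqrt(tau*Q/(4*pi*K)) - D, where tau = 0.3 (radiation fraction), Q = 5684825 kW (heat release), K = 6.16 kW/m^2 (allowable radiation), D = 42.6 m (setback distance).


tau*Q/(4*pi*K) = 0.3 * 5684825 / (4 * pi * 6.16) = 22031.7
sqrt(22031.7) = 148.431
H = 148.431 - 42.6 = 105.8

105.8 m


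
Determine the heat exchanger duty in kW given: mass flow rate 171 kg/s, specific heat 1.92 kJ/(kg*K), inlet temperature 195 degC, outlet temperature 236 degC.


Q = m_dot * cp * delta_T
delta_T = 236 - 195 = 41 K
Q = 171 * 1.92 * 41
= 328.32 * 41
= 13461.12 kW

13461.12 kW


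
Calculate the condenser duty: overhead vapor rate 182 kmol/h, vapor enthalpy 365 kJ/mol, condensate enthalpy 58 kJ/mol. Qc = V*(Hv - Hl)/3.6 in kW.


Qc = 182 * (365 - 58) / 3.6 = 182 * 307 / 3.6 = 15520

15520 kW


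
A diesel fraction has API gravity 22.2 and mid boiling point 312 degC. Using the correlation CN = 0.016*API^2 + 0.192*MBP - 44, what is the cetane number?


CN = 0.016 * 22.2^2 + 0.192 * 312 - 44
CN = 7.88544 + 59.904 - 44 = 23.78944

23.78944


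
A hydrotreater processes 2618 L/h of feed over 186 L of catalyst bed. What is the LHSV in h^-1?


LHSV = volumetric feed rate / catalyst volume
= 2618 L/h / 186 L
= 14.08 h^-1

14.08 h^-1


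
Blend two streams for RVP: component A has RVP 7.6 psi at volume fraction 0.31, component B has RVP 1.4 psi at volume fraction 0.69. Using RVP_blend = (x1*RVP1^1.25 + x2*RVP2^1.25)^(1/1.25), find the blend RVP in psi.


Chevron index: RVP_blend = (sum xi*RVPi^1.25)^(1/1.25)
RVP^1.25 terms: 0.31 * 7.6^1.25 + 0.69 * 1.4^1.25 = 4.96259
RVP_blend = 4.96259^(1/1.25) = 3.602

3.602 psi


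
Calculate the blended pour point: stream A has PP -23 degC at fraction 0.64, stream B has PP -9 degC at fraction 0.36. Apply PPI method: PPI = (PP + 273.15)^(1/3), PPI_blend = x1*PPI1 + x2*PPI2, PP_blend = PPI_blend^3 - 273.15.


PPI_1 = (-23 + 273.15)^(1/3) = 6.300865
PPI_2 = (-9 + 273.15)^(1/3) = 6.416283
PPI_blend = 0.64 * 6.300865 + 0.36 * 6.416283 = 6.342415
PP_blend = 6.342415^3 - 273.15 = 255.1314 - 273.15 = -18.02

-18.02 degC


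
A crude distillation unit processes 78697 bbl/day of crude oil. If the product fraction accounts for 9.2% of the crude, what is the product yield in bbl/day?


Crude throughput = 78697 bbl/day
Fraction yield = 9.2%
yield = throughput * fraction / 100
yield = 78697 * 9.2 / 100 = 7240.124

7240.124 bbl/day


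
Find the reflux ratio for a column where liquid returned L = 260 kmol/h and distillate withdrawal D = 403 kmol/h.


Reflux ratio definition: R = L / D (liquid returned / distillate withdrawn)
L = 260 kmol/h, D = 403 kmol/h
R = 260 / 403 = 0.6452

0.6452


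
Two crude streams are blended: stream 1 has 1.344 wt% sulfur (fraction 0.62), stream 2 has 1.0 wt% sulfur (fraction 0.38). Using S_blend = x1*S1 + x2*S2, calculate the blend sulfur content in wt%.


Linear sulfur blending: S_blend = x1*S1 + x2*S2
Contribution 1: 0.62 * 1.344 = 0.83328 wt%
Contribution 2: 0.38 * 1.0 = 0.38 wt%
S_blend = 0.83328 + 0.38 = 1.21328

1.21328 wt%


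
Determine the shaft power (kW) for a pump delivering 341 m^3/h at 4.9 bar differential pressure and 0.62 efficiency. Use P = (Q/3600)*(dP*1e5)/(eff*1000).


Q = 341 / 3600 = 0.0947222 m^3/s
P = 0.0947222 * (4.9 * 1e5) / 0.62 / 1000 = 74.86

74.86 kW


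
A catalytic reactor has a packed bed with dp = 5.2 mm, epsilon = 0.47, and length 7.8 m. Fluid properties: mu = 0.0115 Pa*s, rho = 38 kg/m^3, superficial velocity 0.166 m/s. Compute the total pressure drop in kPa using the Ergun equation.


dp = 5.2 mm = 0.0052 m
Viscous term = 150*0.0115*0.166*(1-0.47)^2 / (0.0052^2*0.47^3) = 28651.6
Inertial term = 1.75*38*0.166^2*(1-0.47) / (0.0052*0.47^3) = 1798.94
dP/L = 28651.6 + 1798.94 = 30450.5 Pa/m
dP = 30450.5 * 7.8 / 1000 = 237.5 kPa

237.5 kPa


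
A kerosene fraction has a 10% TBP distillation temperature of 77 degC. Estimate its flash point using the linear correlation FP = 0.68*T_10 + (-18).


FP = 0.68 * 77 + (-18) = 34.36

34.36 degC


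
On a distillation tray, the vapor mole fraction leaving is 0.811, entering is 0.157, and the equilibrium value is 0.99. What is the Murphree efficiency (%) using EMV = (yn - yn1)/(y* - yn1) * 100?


Murphree vapor efficiency: EMV = (y_n - y_(n-1)) / (y*_n - y_(n-1)) * 100
EMV = (0.811 - 0.157) / (0.99 - 0.157) * 100 = 0.654 / 0.833 * 100 = 78.51

78.51 %


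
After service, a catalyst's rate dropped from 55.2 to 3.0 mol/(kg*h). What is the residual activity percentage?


Activity (%) = (rate_used / rate_fresh) * 100
rate_used = 3.0, rate_fresh = 55.2
= (3.0 / 55.2) * 100
= 0.05435 * 100 = 5.435

5.435 %


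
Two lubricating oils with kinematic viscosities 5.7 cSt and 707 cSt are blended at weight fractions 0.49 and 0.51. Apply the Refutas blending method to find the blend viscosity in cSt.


Refutas method: VBN_i = 14.534*ln(ln(visc_i + 0.8)) + 10.975, blended linearly by mass fraction; since VBN is linear in VBI_i = ln(ln(visc_i + 0.8)) and the fractions sum to 1, blend VBI directly: visc = exp(exp(VBI_blend)) - 0.8
VBI_1 = ln(ln(5.7 + 0.8)) = 0.626902
VBI_2 = ln(ln(707 + 0.8)) = 1.88132
VBI_blend = 0.49 * 0.626902 + 0.51 * 1.88132 = 1.26666
visc_blend = exp(exp(1.26666)) - 0.8 = 33.98

33.98 cSt


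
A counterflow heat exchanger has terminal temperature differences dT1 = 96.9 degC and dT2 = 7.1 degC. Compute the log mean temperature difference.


LMTD = (dT1 - dT2) / ln(dT1/dT2)
= (96.9 - 7.1) / ln(96.9 / 7.1) = 89.8 / 2.61358 = 34.36

34.36 degC


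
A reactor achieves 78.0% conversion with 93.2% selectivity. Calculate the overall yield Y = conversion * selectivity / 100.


Overall yield = conversion (%) * selectivity (%) / 100
Conversion = 78.0%, Selectivity = 93.2%
Y = 78.0 * 93.2 / 100
= 72.696 %

72.696 %


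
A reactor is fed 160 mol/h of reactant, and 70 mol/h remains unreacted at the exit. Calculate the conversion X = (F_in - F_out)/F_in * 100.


X = (F_in - F_out) / F_in * 100
Moles reacted = 160 - 70 = 90
X = 90 / 160 * 100
= 0.5625 * 100
= 56.25 %

56.25 %


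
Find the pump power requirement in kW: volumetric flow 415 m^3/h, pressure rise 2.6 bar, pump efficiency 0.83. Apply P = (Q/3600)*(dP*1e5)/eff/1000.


Q = 415 / 3600 = 0.115278 m^3/s
P = 0.115278 * (2.6 * 1e5) / 0.83 / 1000 = 36.11

36.11 kW


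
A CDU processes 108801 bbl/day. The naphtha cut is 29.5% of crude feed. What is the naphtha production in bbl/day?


Crude throughput = 108801 bbl/day
Fraction yield = 29.5%
yield = throughput * fraction / 100
yield = 108801 * 29.5 / 100 = 32096.295

32096.295 bbl/day


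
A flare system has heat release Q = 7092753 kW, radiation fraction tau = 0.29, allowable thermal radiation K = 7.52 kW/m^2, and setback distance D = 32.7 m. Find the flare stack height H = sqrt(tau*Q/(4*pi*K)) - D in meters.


tau*Q/(4*pi*K) = 0.29 * 7092753 / (4 * pi * 7.52) = 21766.3
sqrt(21766.3) = 147.534
H = 147.534 - 32.7 = 114.8

114.8 m


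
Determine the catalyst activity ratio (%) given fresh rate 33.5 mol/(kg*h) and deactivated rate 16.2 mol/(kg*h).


Activity (%) = (rate_used / rate_fresh) * 100
rate_used = 16.2, rate_fresh = 33.5
= (16.2 / 33.5) * 100
= 0.4836 * 100 = 48.36

48.36 %


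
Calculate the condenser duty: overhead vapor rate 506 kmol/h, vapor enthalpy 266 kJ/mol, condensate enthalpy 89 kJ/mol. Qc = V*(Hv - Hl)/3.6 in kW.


Qc = 506 * (266 - 89) / 3.6 = 506 * 177 / 3.6 = 24880

24880 kW


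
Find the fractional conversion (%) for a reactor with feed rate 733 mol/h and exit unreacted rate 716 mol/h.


X = (F_in - F_out) / F_in * 100
Moles reacted = 733 - 716 = 17
X = 17 / 733 * 100
= 0.02319 * 100
= 2.319 %

2.319 %


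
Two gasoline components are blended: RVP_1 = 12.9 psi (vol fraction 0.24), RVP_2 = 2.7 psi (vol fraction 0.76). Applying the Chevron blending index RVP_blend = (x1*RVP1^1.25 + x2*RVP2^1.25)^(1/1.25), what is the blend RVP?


Chevron index: RVP_blend = (sum xi*RVPi^1.25)^(1/1.25)
RVP^1.25 terms: 0.24 * 12.9^1.25 + 0.76 * 2.7^1.25 = 8.49782
RVP_blend = 8.49782^(1/1.25) = 5.539

5.539 psi


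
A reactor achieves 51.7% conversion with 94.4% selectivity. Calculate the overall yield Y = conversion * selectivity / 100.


Overall yield = conversion (%) * selectivity (%) / 100
Conversion = 51.7%, Selectivity = 94.4%
Y = 51.7 * 94.4 / 100
= 48.8048 %

48.8048 %


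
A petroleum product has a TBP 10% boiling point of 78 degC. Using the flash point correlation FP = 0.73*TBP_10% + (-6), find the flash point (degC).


FP = 0.73 * 78 + (-6) = 50.94

50.94 degC


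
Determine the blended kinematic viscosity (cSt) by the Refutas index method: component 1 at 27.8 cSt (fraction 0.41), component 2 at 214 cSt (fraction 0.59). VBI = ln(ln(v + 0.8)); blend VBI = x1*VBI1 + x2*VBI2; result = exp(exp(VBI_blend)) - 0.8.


Refutas method: VBN_i = 14.534*ln(ln(visc_i + 0.8)) + 10.975, blended linearly by mass fraction; since VBN is linear in VBI_i = ln(ln(visc_i + 0.8)) and the fractions sum to 1, blend VBI directly: visc = exp(exp(VBI_blend)) - 0.8
VBI_1 = ln(ln(27.8 + 0.8)) = 1.20998
VBI_2 = ln(ln(214 + 0.8)) = 1.68077
VBI_blend = 0.41 * 1.20998 + 0.59 * 1.68077 = 1.48775
visc_blend = exp(exp(1.48775)) - 0.8 = 82.89

82.89 cSt


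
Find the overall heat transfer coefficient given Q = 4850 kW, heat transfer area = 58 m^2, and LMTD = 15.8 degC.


From Q = U*A*LMTD, U = Q / (A * LMTD)
U = 4850 / (58 * 15.8) = 4850 / 916.4 = 5.292

5.292 kW/(m^2*K)


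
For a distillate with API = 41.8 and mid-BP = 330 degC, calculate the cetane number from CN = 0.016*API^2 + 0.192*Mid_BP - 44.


CN = 0.016 * 41.8^2 + 0.192 * 330 - 44
CN = 27.95584 + 63.36 - 44 = 47.31584

47.31584


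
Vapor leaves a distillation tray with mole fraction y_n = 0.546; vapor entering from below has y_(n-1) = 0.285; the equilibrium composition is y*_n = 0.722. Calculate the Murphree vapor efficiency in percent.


Murphree vapor efficiency: EMV = (y_n - y_(n-1)) / (y*_n - y_(n-1)) * 100
EMV = (0.546 - 0.285) / (0.722 - 0.285) * 100 = 0.261 / 0.437 * 100 = 59.73

59.73 %


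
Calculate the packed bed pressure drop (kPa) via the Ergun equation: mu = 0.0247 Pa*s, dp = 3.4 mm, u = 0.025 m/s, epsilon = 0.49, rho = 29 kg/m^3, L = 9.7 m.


dp = 3.4 mm = 0.0034 m
Viscous term = 150*0.0247*0.025*(1-0.49)^2 / (0.0034^2*0.49^3) = 17714.2
Inertial term = 1.75*29*0.025^2*(1-0.49) / (0.0034*0.49^3) = 40.4407
dP/L = 17714.2 + 40.4407 = 17754.6 Pa/m
dP = 17754.6 * 9.7 / 1000 = 172.2 kPa

172.2 kPa


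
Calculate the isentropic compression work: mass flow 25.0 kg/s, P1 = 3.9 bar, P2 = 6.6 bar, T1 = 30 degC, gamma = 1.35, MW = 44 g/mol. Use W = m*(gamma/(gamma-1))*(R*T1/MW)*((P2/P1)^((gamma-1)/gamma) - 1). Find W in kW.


Isentropic work: W = m*(gamma/(gamma-1))*(R*T1/MW)*((P2/P1)^((gamma-1)/gamma) - 1)
T1 = 30 + 273.15 = 303.15 K
Pressure ratio = 6.6 / 3.9 = 1.69231
Exponent = (1.35 - 1)/1.35 = 0.259259
(P2/P1)^exp - 1 = 1.69231^0.259259 - 1 = 0.146134
W = 25.0 * 1.35 / 0.35 * 8.314 * 303.15 / 44 * 0.146134 = 807.2

807.2 kW


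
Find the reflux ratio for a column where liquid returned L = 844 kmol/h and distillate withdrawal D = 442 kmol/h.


Reflux ratio definition: R = L / D (liquid returned / distillate withdrawn)
L = 844 kmol/h, D = 442 kmol/h
R = 844 / 442 = 1.910

1.910


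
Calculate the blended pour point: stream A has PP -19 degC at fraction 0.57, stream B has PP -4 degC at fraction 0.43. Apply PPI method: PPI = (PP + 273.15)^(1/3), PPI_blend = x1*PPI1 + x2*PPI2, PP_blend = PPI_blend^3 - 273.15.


PPI_1 = (-19 + 273.15)^(1/3) = 6.334272
PPI_2 = (-4 + 273.15)^(1/3) = 6.456514
PPI_blend = 0.57 * 6.334272 + 0.43 * 6.456514 = 6.386836
PP_blend = 6.386836^3 - 273.15 = 260.5297 - 273.15 = -12.62

-12.62 degC


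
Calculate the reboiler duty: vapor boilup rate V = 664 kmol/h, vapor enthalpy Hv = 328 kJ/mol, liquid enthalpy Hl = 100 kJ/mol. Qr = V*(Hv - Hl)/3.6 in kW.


Qr = 664 * (328 - 100) / 3.6 = 664 * 228 / 3.6 = 42050

42050 kW


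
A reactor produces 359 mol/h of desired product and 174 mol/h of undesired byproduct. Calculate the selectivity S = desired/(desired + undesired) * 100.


Selectivity = desired / (desired + undesired) * 100
Total products = 359 + 174 = 533 mol/h
S = 359 / 533 * 100
= 0.6735 * 100
= 67.35 %

67.35 %


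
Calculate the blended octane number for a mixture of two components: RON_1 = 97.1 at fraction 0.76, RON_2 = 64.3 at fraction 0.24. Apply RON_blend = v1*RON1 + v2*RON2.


Linear blending: RON_blend = sum(vi * RONi)
Contribution 1: 0.76 * 97.1 = 73.796
Contribution 2: 0.24 * 64.3 = 15.432
RON_blend = 73.796 + 15.432 = 89.228

89.228


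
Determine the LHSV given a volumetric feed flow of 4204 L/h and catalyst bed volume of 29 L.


LHSV = volumetric feed rate / catalyst volume
= 4204 L/h / 29 L
= 145.0 h^-1

145.0 h^-1


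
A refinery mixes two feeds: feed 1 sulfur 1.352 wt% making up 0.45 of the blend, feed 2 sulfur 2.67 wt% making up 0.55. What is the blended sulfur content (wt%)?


Linear sulfur blending: S_blend = x1*S1 + x2*S2
Contribution 1: 0.45 * 1.352 = 0.6084 wt%
Contribution 2: 0.55 * 2.67 = 1.4685 wt%
S_blend = 0.6084 + 1.4685 = 2.0769

2.0769 wt%


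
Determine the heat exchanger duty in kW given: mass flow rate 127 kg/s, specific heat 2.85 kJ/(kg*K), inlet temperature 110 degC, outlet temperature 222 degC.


Q = m_dot * cp * delta_T
delta_T = 222 - 110 = 112 K
Q = 127 * 2.85 * 112
= 361.95 * 112
= 40538.4 kW

40538.4 kW


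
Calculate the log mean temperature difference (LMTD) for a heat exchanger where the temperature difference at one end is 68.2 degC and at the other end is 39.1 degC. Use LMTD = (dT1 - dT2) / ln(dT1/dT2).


LMTD = (dT1 - dT2) / ln(dT1/dT2)
= (68.2 - 39.1) / ln(68.2 / 39.1) = 29.1 / 0.556322 = 52.31

52.31 degC


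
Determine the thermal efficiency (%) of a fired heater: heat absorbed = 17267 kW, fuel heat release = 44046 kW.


Furnace efficiency = Q_absorbed / Q_fuel * 100
= 17267 / 44046 * 100 = 39.20

39.20 %


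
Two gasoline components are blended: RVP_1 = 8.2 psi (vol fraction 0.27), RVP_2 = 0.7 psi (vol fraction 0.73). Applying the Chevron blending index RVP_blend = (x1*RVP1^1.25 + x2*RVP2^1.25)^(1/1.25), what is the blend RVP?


Chevron index: RVP_blend = (sum xi*RVPi^1.25)^(1/1.25)
RVP^1.25 terms: 0.27 * 8.2^1.25 + 0.73 * 0.7^1.25 = 4.21395
RVP_blend = 4.21395^(1/1.25) = 3.160

3.160 psi


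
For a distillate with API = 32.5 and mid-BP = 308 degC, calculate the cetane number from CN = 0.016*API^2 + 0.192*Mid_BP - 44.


CN = 0.016 * 32.5^2 + 0.192 * 308 - 44
CN = 16.9 + 59.136 - 44 = 32.036

32.036


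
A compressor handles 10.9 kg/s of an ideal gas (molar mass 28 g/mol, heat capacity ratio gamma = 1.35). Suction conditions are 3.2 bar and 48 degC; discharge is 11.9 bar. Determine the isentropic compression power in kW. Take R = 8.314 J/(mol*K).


Isentropic work: W = m*(gamma/(gamma-1))*(R*T1/MW)*((P2/P1)^((gamma-1)/gamma) - 1)
T1 = 48 + 273.15 = 321.15 K
Pressure ratio = 11.9 / 3.2 = 3.71875
Exponent = (1.35 - 1)/1.35 = 0.259259
(P2/P1)^exp - 1 = 3.71875^0.259259 - 1 = 0.405661
W = 10.9 * 1.35 / 0.35 * 8.314 * 321.15 / 28 * 0.405661 = 1626

1626 kW


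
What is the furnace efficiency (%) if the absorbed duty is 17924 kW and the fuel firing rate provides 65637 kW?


Furnace efficiency = Q_absorbed / Q_fuel * 100
= 17924 / 65637 * 100 = 27.31

27.31 %


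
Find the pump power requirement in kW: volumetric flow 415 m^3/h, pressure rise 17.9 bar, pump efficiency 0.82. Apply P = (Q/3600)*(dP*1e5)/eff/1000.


Q = 415 / 3600 = 0.115278 m^3/s
P = 0.115278 * (17.9 * 1e5) / 0.82 / 1000 = 251.6

251.6 kW


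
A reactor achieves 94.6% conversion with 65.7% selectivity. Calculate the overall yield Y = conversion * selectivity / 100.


Overall yield = conversion (%) * selectivity (%) / 100
Conversion = 94.6%, Selectivity = 65.7%
Y = 94.6 * 65.7 / 100
= 62.1522 %

62.1522 %


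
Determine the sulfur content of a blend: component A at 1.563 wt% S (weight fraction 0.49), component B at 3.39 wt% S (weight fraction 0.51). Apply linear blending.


Linear sulfur blending: S_blend = x1*S1 + x2*S2
Contribution 1: 0.49 * 1.563 = 0.76587 wt%
Contribution 2: 0.51 * 3.39 = 1.7289 wt%
S_blend = 0.76587 + 1.7289 = 2.49477

2.49477 wt%


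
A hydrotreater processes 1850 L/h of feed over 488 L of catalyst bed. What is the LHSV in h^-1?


LHSV = volumetric feed rate / catalyst volume
= 1850 L/h / 488 L
= 3.791 h^-1

3.791 h^-1


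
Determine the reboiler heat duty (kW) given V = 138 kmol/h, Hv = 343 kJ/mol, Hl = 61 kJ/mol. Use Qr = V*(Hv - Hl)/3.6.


Qr = 138 * (343 - 61) / 3.6 = 138 * 282 / 3.6 = 10810

10810 kW


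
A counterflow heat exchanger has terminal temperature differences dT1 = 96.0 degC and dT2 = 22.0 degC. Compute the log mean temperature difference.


LMTD = (dT1 - dT2) / ln(dT1/dT2)
= (96.0 - 22.0) / ln(96.0 / 22.0) = 74 / 1.47331 = 50.23

50.23 degC


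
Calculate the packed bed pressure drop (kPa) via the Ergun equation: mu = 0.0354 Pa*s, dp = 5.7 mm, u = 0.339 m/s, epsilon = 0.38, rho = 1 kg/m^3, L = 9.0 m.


dp = 5.7 mm = 0.0057 m
Viscous term = 150*0.0354*0.339*(1-0.38)^2 / (0.0057^2*0.38^3) = 388130
Inertial term = 1.75*1*0.339^2*(1-0.38) / (0.0057*0.38^3) = 398.661
dP/L = 388130 + 398.661 = 388529 Pa/m
dP = 388529 * 9.0 / 1000 = 3497 kPa

3497 kPa


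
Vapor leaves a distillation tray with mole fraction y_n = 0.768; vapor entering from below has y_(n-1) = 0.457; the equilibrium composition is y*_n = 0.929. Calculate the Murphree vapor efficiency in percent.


Murphree vapor efficiency: EMV = (y_n - y_(n-1)) / (y*_n - y_(n-1)) * 100
EMV = (0.768 - 0.457) / (0.929 - 0.457) * 100 = 0.311 / 0.472 * 100 = 65.89

65.89 %


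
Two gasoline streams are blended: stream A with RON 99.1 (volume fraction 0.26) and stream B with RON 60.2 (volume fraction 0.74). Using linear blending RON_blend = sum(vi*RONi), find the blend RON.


Linear blending: RON_blend = sum(vi * RONi)
Contribution 1: 0.26 * 99.1 = 25.766
Contribution 2: 0.74 * 60.2 = 44.548
RON_blend = 25.766 + 44.548 = 70.314

70.314


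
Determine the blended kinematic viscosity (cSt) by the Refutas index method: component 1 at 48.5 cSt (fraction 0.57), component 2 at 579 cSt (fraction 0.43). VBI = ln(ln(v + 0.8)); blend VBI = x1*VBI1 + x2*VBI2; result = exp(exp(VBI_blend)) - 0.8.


Refutas method: VBN_i = 14.534*ln(ln(visc_i + 0.8)) + 10.975, blended linearly by mass fraction; since VBN is linear in VBI_i = ln(ln(visc_i + 0.8)) and the fractions sum to 1, blend VBI directly: visc = exp(exp(VBI_blend)) - 0.8
VBI_1 = ln(ln(48.5 + 0.8)) = 1.36044
VBI_2 = ln(ln(579 + 0.8)) = 1.85045
VBI_blend = 0.57 * 1.36044 + 0.43 * 1.85045 = 1.57114
visc_blend = exp(exp(1.57114)) - 0.8 = 122.2

122.2 cSt


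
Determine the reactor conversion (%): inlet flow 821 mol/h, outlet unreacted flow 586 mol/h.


X = (F_in - F_out) / F_in * 100
Moles reacted = 821 - 586 = 235
X = 235 / 821 * 100
= 0.2862 * 100
= 28.62 %

28.62 %


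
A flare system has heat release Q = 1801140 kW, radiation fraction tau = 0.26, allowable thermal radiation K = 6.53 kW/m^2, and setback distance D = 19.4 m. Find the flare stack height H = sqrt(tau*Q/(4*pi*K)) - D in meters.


tau*Q/(4*pi*K) = 0.26 * 1801140 / (4 * pi * 6.53) = 5706.87
sqrt(5706.87) = 75.5438
H = 75.5438 - 19.4 = 56.14

56.14 m


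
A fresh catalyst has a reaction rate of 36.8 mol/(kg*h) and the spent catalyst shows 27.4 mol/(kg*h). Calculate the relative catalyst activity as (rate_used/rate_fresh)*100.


Activity (%) = (rate_used / rate_fresh) * 100
rate_used = 27.4, rate_fresh = 36.8
= (27.4 / 36.8) * 100
= 0.7446 * 100 = 74.46

74.46 %


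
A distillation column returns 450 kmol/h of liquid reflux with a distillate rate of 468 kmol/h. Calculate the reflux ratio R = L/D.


Reflux ratio definition: R = L / D (liquid returned / distillate withdrawn)
L = 450 kmol/h, D = 468 kmol/h
R = 450 / 468 = 0.9615

0.9615


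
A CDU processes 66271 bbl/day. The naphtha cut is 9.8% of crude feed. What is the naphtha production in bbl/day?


Crude throughput = 66271 bbl/day
Fraction yield = 9.8%
yield = throughput * fraction / 100
yield = 66271 * 9.8 / 100 = 6494.558

6494.558 bbl/day


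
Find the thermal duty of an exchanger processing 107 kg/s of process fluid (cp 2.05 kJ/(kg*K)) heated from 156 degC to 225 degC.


Q = m_dot * cp * delta_T
delta_T = 225 - 156 = 69 K
Q = 107 * 2.05 * 69
= 219.35 * 69
= 15135.15 kW

15135.15 kW


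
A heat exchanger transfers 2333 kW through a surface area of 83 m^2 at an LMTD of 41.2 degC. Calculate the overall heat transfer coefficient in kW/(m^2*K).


From Q = U*A*LMTD, U = Q / (A * LMTD)
U = 2333 / (83 * 41.2) = 2333 / 3419.6 = 0.6822

0.6822 kW/(m^2*K)


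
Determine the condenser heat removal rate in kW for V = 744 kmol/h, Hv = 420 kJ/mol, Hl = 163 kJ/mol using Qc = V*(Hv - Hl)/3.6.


Qc = 744 * (420 - 163) / 3.6 = 744 * 257 / 3.6 = 53110

53110 kW


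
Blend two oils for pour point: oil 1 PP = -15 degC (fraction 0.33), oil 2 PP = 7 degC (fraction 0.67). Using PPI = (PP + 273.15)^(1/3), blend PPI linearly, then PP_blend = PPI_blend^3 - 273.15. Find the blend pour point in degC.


PPI_1 = (-15 + 273.15)^(1/3) = 6.36733
PPI_2 = (7 + 273.15)^(1/3) = 6.543301
PPI_blend = 0.33 * 6.36733 + 0.67 * 6.543301 = 6.485231
PP_blend = 6.485231^3 - 273.15 = 272.7573 - 273.15 = -0.39

-0.39 degC


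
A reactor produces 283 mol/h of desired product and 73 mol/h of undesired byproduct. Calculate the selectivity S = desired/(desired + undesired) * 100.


Selectivity = desired / (desired + undesired) * 100
Total products = 283 + 73 = 356 mol/h
S = 283 / 356 * 100
= 0.7949 * 100
= 79.49 %

79.49 %


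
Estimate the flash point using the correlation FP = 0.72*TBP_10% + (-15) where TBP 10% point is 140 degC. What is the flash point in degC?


FP = 0.72 * 140 + (-15) = 85.8

85.8 degC


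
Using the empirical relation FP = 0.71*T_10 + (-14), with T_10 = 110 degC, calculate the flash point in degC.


FP = 0.71 * 110 + (-14) = 64.1

64.1 degC


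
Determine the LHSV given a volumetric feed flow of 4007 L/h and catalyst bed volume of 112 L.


LHSV = volumetric feed rate / catalyst volume
= 4007 L/h / 112 L
= 35.78 h^-1

35.78 h^-1


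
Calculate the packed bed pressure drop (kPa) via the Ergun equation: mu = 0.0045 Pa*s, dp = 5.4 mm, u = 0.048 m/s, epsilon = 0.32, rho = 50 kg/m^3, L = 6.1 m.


dp = 5.4 mm = 0.0054 m
Viscous term = 150*0.0045*0.048*(1-0.32)^2 / (0.0054^2*0.32^3) = 15679.3
Inertial term = 1.75*50*0.048^2*(1-0.32) / (0.0054*0.32^3) = 774.74
dP/L = 15679.3 + 774.74 = 16454 Pa/m
dP = 16454 * 6.1 / 1000 = 100.4 kPa

100.4 kPa


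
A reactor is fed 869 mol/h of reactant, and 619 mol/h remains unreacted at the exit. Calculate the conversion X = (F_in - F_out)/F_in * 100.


X = (F_in - F_out) / F_in * 100
Moles reacted = 869 - 619 = 250
X = 250 / 869 * 100
= 0.2877 * 100
= 28.77 %

28.77 %


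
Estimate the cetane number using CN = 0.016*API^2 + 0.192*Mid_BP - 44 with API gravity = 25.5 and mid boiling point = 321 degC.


CN = 0.016 * 25.5^2 + 0.192 * 321 - 44
CN = 10.404 + 61.632 - 44 = 28.036

28.036


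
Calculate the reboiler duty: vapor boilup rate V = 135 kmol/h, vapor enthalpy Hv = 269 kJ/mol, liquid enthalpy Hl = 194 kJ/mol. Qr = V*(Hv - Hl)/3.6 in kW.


Qr = 135 * (269 - 194) / 3.6 = 135 * 75 / 3.6 = 2812

2812 kW


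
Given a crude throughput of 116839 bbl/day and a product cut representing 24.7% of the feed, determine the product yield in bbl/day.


Crude throughput = 116839 bbl/day
Fraction yield = 24.7%
yield = throughput * fraction / 100
yield = 116839 * 24.7 / 100 = 28859.233

28859.233 bbl/day


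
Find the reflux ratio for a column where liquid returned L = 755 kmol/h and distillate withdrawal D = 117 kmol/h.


Reflux ratio definition: R = L / D (liquid returned / distillate withdrawn)
L = 755 kmol/h, D = 117 kmol/h
R = 755 / 117 = 6.453

6.453


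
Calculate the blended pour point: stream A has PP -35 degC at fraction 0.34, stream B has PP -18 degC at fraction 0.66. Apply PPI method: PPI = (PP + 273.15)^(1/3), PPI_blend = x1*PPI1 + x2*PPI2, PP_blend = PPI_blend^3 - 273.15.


PPI_1 = (-35 + 273.15)^(1/3) = 6.198456
PPI_2 = (-18 + 273.15)^(1/3) = 6.342569
PPI_blend = 0.34 * 6.198456 + 0.66 * 6.342569 = 6.293571
PP_blend = 6.293571^3 - 273.15 = 249.2823 - 273.15 = -23.87

-23.87 degC


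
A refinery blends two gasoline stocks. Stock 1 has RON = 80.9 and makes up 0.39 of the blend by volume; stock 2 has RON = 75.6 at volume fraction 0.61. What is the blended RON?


Linear blending: RON_blend = sum(vi * RONi)
Contribution 1: 0.39 * 80.9 = 31.551
Contribution 2: 0.61 * 75.6 = 46.116
RON_blend = 31.551 + 46.116 = 77.667

77.667


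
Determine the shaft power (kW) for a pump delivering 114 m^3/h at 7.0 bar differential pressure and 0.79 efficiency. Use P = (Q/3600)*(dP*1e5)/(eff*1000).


Q = 114 / 3600 = 0.0316667 m^3/s
P = 0.0316667 * (7.0 * 1e5) / 0.79 / 1000 = 28.06

28.06 kW


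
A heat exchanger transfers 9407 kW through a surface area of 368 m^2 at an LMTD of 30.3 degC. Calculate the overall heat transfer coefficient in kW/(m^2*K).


From Q = U*A*LMTD, U = Q / (A * LMTD)
U = 9407 / (368 * 30.3) = 9407 / 11150.4 = 0.8436

0.8436 kW/(m^2*K)


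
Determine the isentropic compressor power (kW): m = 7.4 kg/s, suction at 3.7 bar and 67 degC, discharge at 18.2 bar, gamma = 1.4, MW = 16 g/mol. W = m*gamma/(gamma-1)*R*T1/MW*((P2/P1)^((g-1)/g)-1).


Isentropic work: W = m*(gamma/(gamma-1))*(R*T1/MW)*((P2/P1)^((gamma-1)/gamma) - 1)
T1 = 67 + 273.15 = 340.15 K
Pressure ratio = 18.2 / 3.7 = 4.91892
Exponent = (1.4 - 1)/1.4 = 0.285714
(P2/P1)^exp - 1 = 4.91892^0.285714 - 1 = 0.576438
W = 7.4 * 1.4 / 0.4 * 8.314 * 340.15 / 16 * 0.576438 = 2639

2639 kW


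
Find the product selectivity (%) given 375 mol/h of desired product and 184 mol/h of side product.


Selectivity = desired / (desired + undesired) * 100
Total products = 375 + 184 = 559 mol/h
S = 375 / 559 * 100
= 0.6708 * 100
= 67.08 %

67.08 %


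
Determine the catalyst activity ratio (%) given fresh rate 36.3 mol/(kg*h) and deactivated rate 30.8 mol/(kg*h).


Activity (%) = (rate_used / rate_fresh) * 100
rate_used = 30.8, rate_fresh = 36.3
= (30.8 / 36.3) * 100
= 0.8485 * 100 = 84.85

84.85 %


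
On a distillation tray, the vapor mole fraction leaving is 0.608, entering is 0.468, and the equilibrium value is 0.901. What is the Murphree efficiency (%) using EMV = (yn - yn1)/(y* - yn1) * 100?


Murphree vapor efficiency: EMV = (y_n - y_(n-1)) / (y*_n - y_(n-1)) * 100
EMV = (0.608 - 0.468) / (0.901 - 0.468) * 100 = 0.14 / 0.433 * 100 = 32.33

32.33 %


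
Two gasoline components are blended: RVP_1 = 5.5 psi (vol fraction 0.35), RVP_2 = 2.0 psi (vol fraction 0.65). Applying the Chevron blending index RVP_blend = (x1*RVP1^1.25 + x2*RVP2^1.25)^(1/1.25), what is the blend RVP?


Chevron index: RVP_blend = (sum xi*RVPi^1.25)^(1/1.25)
RVP^1.25 terms: 0.35 * 5.5^1.25 + 0.65 * 2.0^1.25 = 4.49393
RVP_blend = 4.49393^(1/1.25) = 3.327

3.327 psi


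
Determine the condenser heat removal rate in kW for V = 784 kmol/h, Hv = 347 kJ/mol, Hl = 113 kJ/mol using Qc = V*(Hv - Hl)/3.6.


Qc = 784 * (347 - 113) / 3.6 = 784 * 234 / 3.6 = 50960

50960 kW


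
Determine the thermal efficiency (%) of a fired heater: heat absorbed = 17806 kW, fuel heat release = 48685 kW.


Furnace efficiency = Q_absorbed / Q_fuel * 100
= 17806 / 48685 * 100 = 36.57

36.57 %


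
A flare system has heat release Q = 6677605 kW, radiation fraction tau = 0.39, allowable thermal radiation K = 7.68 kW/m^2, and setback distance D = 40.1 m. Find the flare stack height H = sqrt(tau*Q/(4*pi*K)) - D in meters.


tau*Q/(4*pi*K) = 0.39 * 6677605 / (4 * pi * 7.68) = 26984.5
sqrt(26984.5) = 164.27
H = 164.27 - 40.1 = 124.2

124.2 m


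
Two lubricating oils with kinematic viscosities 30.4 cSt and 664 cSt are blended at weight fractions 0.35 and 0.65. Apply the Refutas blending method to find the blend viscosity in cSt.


Refutas method: VBN_i = 14.534*ln(ln(visc_i + 0.8)) + 10.975, blended linearly by mass fraction; since VBN is linear in VBI_i = ln(ln(visc_i + 0.8)) and the fractions sum to 1, blend VBI directly: visc = exp(exp(VBI_blend)) - 0.8
VBI_1 = ln(ln(30.4 + 0.8)) = 1.23559
VBI_2 = ln(ln(664 + 0.8)) = 1.87172
VBI_blend = 0.35 * 1.23559 + 0.65 * 1.87172 = 1.64907
visc_blend = exp(exp(1.64907)) - 0.8 = 180.9

180.9 cSt


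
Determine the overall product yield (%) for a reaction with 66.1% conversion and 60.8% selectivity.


Overall yield = conversion (%) * selectivity (%) / 100
Conversion = 66.1%, Selectivity = 60.8%
Y = 66.1 * 60.8 / 100
= 40.1888 %

40.1888 %


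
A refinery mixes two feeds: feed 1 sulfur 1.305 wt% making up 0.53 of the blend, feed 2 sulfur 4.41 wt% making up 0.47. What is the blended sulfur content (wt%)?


Linear sulfur blending: S_blend = x1*S1 + x2*S2
Contribution 1: 0.53 * 1.305 = 0.69165 wt%
Contribution 2: 0.47 * 4.41 = 2.0727 wt%
S_blend = 0.69165 + 2.0727 = 2.76435

2.76435 wt%


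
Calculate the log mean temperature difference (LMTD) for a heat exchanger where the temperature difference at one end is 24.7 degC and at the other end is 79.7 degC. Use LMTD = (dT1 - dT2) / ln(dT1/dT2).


LMTD = (dT1 - dT2) / ln(dT1/dT2)
= (24.7 - 79.7) / ln(24.7 / 79.7) = -55 / -1.17147 = 46.95

46.95 degC


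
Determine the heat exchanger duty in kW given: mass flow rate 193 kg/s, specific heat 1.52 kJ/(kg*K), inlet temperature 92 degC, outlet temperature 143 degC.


Q = m_dot * cp * delta_T
delta_T = 143 - 92 = 51 K
Q = 193 * 1.52 * 51
= 293.36 * 51
= 14961.36 kW

14961.36 kW


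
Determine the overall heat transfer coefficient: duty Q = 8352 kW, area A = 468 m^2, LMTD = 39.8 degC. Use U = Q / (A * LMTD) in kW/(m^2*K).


From Q = U*A*LMTD, U = Q / (A * LMTD)
U = 8352 / (468 * 39.8) = 8352 / 18626.4 = 0.4484

0.4484 kW/(m^2*K)


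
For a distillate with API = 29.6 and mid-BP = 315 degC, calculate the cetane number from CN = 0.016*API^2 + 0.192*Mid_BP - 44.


CN = 0.016 * 29.6^2 + 0.192 * 315 - 44
CN = 14.01856 + 60.48 - 44 = 30.49856

30.49856


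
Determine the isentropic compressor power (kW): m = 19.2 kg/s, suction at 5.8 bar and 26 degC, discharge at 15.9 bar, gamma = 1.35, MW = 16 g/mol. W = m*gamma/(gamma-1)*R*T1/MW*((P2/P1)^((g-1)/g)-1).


Isentropic work: W = m*(gamma/(gamma-1))*(R*T1/MW)*((P2/P1)^((gamma-1)/gamma) - 1)
T1 = 26 + 273.15 = 299.15 K
Pressure ratio = 15.9 / 5.8 = 2.74138
Exponent = (1.35 - 1)/1.35 = 0.259259
(P2/P1)^exp - 1 = 2.74138^0.259259 - 1 = 0.298816
W = 19.2 * 1.35 / 0.35 * 8.314 * 299.15 / 16 * 0.298816 = 3440

3440 kW
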